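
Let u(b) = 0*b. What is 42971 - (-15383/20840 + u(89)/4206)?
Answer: 895531023/20840 ≈ 42972.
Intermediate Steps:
u(b) = 0
42971 - (-15383/20840 + u(89)/4206) = 42971 - (-15383/20840 + 0/4206) = 42971 - (-15383*1/20840 + 0*(1/4206)) = 42971 - (-15383/20840 + 0) = 42971 - 1*(-15383/20840) = 42971 + 15383/20840 = 895531023/20840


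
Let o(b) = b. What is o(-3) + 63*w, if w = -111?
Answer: -6996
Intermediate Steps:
o(-3) + 63*w = -3 + 63*(-111) = -3 - 6993 = -6996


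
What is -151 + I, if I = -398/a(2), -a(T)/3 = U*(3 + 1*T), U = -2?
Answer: -2464/15 ≈ -164.27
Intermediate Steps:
a(T) = 18 + 6*T (a(T) = -(-6)*(3 + 1*T) = -(-6)*(3 + T) = -3*(-6 - 2*T) = 18 + 6*T)
I = -199/15 (I = -398/(18 + 6*2) = -398/(18 + 12) = -398/30 = -398*1/30 = -199/15 ≈ -13.267)
-151 + I = -151 - 199/15 = -2464/15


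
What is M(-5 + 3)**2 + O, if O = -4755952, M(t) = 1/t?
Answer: -19023807/4 ≈ -4.7560e+6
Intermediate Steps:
M(-5 + 3)**2 + O = (1/(-5 + 3))**2 - 4755952 = (1/(-2))**2 - 4755952 = (-1/2)**2 - 4755952 = 1/4 - 4755952 = -19023807/4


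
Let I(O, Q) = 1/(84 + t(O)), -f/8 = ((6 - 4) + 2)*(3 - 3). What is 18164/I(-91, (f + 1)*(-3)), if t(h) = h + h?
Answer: -1780072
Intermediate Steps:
t(h) = 2*h
f = 0 (f = -8*((6 - 4) + 2)*(3 - 3) = -8*(2 + 2)*0 = -32*0 = -8*0 = 0)
I(O, Q) = 1/(84 + 2*O)
18164/I(-91, (f + 1)*(-3)) = 18164/((1/(2*(42 - 91)))) = 18164/(((½)/(-49))) = 18164/(((½)*(-1/49))) = 18164/(-1/98) = 18164*(-98) = -1780072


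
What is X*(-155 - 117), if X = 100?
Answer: -27200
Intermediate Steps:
X*(-155 - 117) = 100*(-155 - 117) = 100*(-272) = -27200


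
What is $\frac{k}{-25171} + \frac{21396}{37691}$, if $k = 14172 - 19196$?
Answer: $\frac{727918300}{948720161} \approx 0.76726$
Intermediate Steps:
$k = -5024$
$\frac{k}{-25171} + \frac{21396}{37691} = - \frac{5024}{-25171} + \frac{21396}{37691} = \left(-5024\right) \left(- \frac{1}{25171}\right) + 21396 \cdot \frac{1}{37691} = \frac{5024}{25171} + \frac{21396}{37691} = \frac{727918300}{948720161}$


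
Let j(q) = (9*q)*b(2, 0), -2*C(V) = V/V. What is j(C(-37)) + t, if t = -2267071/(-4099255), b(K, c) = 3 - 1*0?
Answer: -106145743/8198510 ≈ -12.947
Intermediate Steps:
b(K, c) = 3 (b(K, c) = 3 + 0 = 3)
C(V) = -1/2 (C(V) = -V/(2*V) = -1/2*1 = -1/2)
j(q) = 27*q (j(q) = (9*q)*3 = 27*q)
t = 2267071/4099255 (t = -2267071*(-1/4099255) = 2267071/4099255 ≈ 0.55304)
j(C(-37)) + t = 27*(-1/2) + 2267071/4099255 = -27/2 + 2267071/4099255 = -106145743/8198510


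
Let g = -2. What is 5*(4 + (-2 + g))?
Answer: 0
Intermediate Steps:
5*(4 + (-2 + g)) = 5*(4 + (-2 - 2)) = 5*(4 - 4) = 5*0 = 0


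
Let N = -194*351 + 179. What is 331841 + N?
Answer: 263926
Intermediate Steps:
N = -67915 (N = -68094 + 179 = -67915)
331841 + N = 331841 - 67915 = 263926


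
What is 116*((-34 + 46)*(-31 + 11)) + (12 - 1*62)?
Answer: -27890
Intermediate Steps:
116*((-34 + 46)*(-31 + 11)) + (12 - 1*62) = 116*(12*(-20)) + (12 - 62) = 116*(-240) - 50 = -27840 - 50 = -27890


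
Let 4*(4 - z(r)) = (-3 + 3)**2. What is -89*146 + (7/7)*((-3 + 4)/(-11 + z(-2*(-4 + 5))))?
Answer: -90959/7 ≈ -12994.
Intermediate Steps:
z(r) = 4 (z(r) = 4 - (-3 + 3)**2/4 = 4 - 1/4*0**2 = 4 - 1/4*0 = 4 + 0 = 4)
-89*146 + (7/7)*((-3 + 4)/(-11 + z(-2*(-4 + 5)))) = -89*146 + (7/7)*((-3 + 4)/(-11 + 4)) = -12994 + (7*(1/7))*(1/(-7)) = -12994 + 1*(1*(-1/7)) = -12994 + 1*(-1/7) = -12994 - 1/7 = -90959/7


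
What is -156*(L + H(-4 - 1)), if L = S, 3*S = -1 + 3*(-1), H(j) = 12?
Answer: -1664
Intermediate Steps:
S = -4/3 (S = (-1 + 3*(-1))/3 = (-1 - 3)/3 = (⅓)*(-4) = -4/3 ≈ -1.3333)
L = -4/3 ≈ -1.3333
-156*(L + H(-4 - 1)) = -156*(-4/3 + 12) = -156*32/3 = -1664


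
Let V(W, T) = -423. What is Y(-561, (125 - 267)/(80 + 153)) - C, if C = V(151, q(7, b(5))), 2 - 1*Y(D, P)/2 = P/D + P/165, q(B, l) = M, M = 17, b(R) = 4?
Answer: 93025221/217855 ≈ 427.01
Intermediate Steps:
q(B, l) = 17
Y(D, P) = 4 - 2*P/165 - 2*P/D (Y(D, P) = 4 - 2*(P/D + P/165) = 4 - 2*(P/165 + P/D) = 4 + (-2*P/165 - 2*P/D) = 4 - 2*P/165 - 2*P/D)
C = -423
Y(-561, (125 - 267)/(80 + 153)) - C = (4 - 2*(125 - 267)/(165*(80 + 153)) - 2*(125 - 267)/(80 + 153)/(-561)) - 1*(-423) = (4 - (-284)/(165*233) - 2*(-142/233)*(-1/561)) + 423 = (4 - (-284)/(165*233) - 2*(-142*1/233)*(-1/561)) + 423 = (4 - 2/165*(-142/233) - 2*(-142/233)*(-1/561)) + 423 = (4 + 284/38445 - 284/130713) + 423 = 872556/217855 + 423 = 93025221/217855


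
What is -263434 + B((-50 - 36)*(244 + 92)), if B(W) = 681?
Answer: -262753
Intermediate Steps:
-263434 + B((-50 - 36)*(244 + 92)) = -263434 + 681 = -262753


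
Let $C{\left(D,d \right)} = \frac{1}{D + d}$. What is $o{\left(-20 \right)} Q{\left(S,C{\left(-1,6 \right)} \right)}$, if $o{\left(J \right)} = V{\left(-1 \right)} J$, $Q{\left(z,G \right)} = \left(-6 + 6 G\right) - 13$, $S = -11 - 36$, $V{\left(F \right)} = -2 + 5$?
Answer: $1068$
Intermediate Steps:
$V{\left(F \right)} = 3$
$S = -47$
$Q{\left(z,G \right)} = -19 + 6 G$
$o{\left(J \right)} = 3 J$
$o{\left(-20 \right)} Q{\left(S,C{\left(-1,6 \right)} \right)} = 3 \left(-20\right) \left(-19 + \frac{6}{-1 + 6}\right) = - 60 \left(-19 + \frac{6}{5}\right) = \left(-60\right) \left(- \frac{89}{5}\right) = 1068$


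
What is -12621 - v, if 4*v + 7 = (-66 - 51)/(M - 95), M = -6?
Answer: -2549147/202 ≈ -12620.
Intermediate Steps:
v = -295/202 (v = -7/4 + ((-66 - 51)/(-6 - 95))/4 = -7/4 + (-117/(-101))/4 = -7/4 + (-1/101*(-117))/4 = -7/4 + (¼)*(117/101) = -7/4 + 117/404 = -295/202 ≈ -1.4604)
-12621 - v = -12621 - 1*(-295/202) = -12621 + 295/202 = -2549147/202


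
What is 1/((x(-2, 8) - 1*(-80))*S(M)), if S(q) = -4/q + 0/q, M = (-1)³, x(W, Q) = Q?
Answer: 1/352 ≈ 0.0028409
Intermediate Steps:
M = -1
S(q) = -4/q (S(q) = -4/q + 0 = -4/q)
1/((x(-2, 8) - 1*(-80))*S(M)) = 1/((8 - 1*(-80))*(-4/(-1))) = 1/((8 + 80)*(-4*(-1))) = 1/(88*4) = 1/352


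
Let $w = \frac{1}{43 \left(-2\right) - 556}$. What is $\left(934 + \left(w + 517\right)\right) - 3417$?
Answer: $- \frac{1262173}{642} \approx -1966.0$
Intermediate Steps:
$w = - \frac{1}{642}$ ($w = \frac{1}{-86 - 556} = \frac{1}{-642} = - \frac{1}{642} \approx -0.0015576$)
$\left(934 + \left(w + 517\right)\right) - 3417 = \left(934 + \left(- \frac{1}{642} + 517\right)\right) - 3417 = \left(934 + \frac{331913}{642}\right) - 3417 = \frac{931541}{642} - 3417 = - \frac{1262173}{642}$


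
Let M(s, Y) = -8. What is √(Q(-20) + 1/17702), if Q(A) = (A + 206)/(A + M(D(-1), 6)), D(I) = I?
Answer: 4*I*√1593719911/61957 ≈ 2.5774*I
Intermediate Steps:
Q(A) = (206 + A)/(-8 + A) (Q(A) = (A + 206)/(A - 8) = (206 + A)/(-8 + A))
√(Q(-20) + 1/17702) = √((206 - 20)/(-8 - 20) + 1/17702) = √(186/(-28) + 1/17702) = √(-1/28*186 + 1/17702) = √(-93/14 + 1/17702) = √(-411568/61957) = 4*I*√1593719911/61957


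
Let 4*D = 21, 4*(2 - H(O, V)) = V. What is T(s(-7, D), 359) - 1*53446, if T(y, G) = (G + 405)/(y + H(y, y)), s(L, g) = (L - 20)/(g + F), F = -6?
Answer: -1549170/29 ≈ -53420.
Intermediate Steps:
H(O, V) = 2 - V/4
D = 21/4 (D = (¼)*21 = 21/4 ≈ 5.2500)
s(L, g) = (-20 + L)/(-6 + g) (s(L, g) = (L - 20)/(g - 6) = (-20 + L)/(-6 + g))
T(y, G) = (405 + G)/(2 + 3*y/4) (T(y, G) = (G + 405)/(y + (2 - y/4)) = (405 + G)/(2 + 3*y/4))
T(s(-7, D), 359) - 1*53446 = 4*(405 + 359)/(8 + 3*((-20 - 7)/(-6 + 21/4))) - 1*53446 = 4*764/(8 + 3*(-27/(-¾))) - 53446 = 4*764/(8 + 3*(-4/3*(-27))) - 53446 = 4*764/(8 + 3*36) - 53446 = 4*764/(8 + 108) - 53446 = 4*764/116 - 53446 = 4*(1/116)*764 - 53446 = 764/29 - 53446 = -1549170/29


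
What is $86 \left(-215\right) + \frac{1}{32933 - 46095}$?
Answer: $- \frac{243365381}{13162} \approx -18490.0$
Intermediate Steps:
$86 \left(-215\right) + \frac{1}{32933 - 46095} = -18490 + \frac{1}{-13162} = -18490 - \frac{1}{13162} = - \frac{243365381}{13162}$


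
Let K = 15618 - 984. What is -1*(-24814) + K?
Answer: 39448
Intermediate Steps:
K = 14634
-1*(-24814) + K = -1*(-24814) + 14634 = 24814 + 14634 = 39448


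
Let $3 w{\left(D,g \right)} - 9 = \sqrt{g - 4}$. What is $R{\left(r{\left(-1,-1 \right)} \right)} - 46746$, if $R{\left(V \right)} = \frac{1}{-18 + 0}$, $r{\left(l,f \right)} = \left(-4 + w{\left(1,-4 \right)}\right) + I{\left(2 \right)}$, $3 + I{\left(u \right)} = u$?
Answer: $- \frac{841429}{18} \approx -46746.0$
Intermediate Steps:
$w{\left(D,g \right)} = 3 + \frac{\sqrt{-4 + g}}{3}$ ($w{\left(D,g \right)} = 3 + \frac{\sqrt{g - 4}}{3} = 3 + \frac{\sqrt{-4 + g}}{3}$)
$I{\left(u \right)} = -3 + u$
$r{\left(l,f \right)} = -2 + \frac{2 i \sqrt{2}}{3}$ ($r{\left(l,f \right)} = \left(-4 + \left(3 + \frac{\sqrt{-4 - 4}}{3}\right)\right) + \left(-3 + 2\right) = \left(-4 + \left(3 + \frac{\sqrt{-8}}{3}\right)\right) - 1 = \left(-4 + \left(3 + \frac{2 i \sqrt{2}}{3}\right)\right) - 1 = \left(-1 + \frac{2 i \sqrt{2}}{3}\right) - 1 = -2 + \frac{2 i \sqrt{2}}{3}$)
$R{\left(V \right)} = - \frac{1}{18}$ ($R{\left(V \right)} = \frac{1}{-18} = - \frac{1}{18}$)
$R{\left(r{\left(-1,-1 \right)} \right)} - 46746 = - \frac{1}{18} - 46746 = - \frac{841429}{18}$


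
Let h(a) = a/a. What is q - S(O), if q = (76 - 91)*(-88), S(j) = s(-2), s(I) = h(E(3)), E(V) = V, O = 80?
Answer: 1319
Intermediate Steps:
h(a) = 1
s(I) = 1
S(j) = 1
q = 1320 (q = -15*(-88) = 1320)
q - S(O) = 1320 - 1*1 = 1320 - 1 = 1319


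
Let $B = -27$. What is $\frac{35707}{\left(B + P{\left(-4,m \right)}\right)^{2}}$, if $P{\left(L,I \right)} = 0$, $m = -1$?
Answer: $\frac{35707}{729} \approx 48.981$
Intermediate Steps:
$\frac{35707}{\left(B + P{\left(-4,m \right)}\right)^{2}} = \frac{35707}{\left(-27 + 0\right)^{2}} = \frac{35707}{\left(-27\right)^{2}} = \frac{35707}{729}$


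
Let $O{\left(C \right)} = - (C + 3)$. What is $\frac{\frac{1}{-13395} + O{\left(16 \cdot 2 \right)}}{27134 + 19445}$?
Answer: $- \frac{468826}{623925705} \approx -0.00075141$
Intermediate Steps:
$O{\left(C \right)} = -3 - C$ ($O{\left(C \right)} = - (3 + C) = -3 - C$)
$\frac{\frac{1}{-13395} + O{\left(16 \cdot 2 \right)}}{27134 + 19445} = \frac{\frac{1}{-13395} - \left(3 + 16 \cdot 2\right)}{27134 + 19445} = \frac{- \frac{1}{13395} - 35}{46579} = \left(- \frac{1}{13395} - 35\right) \frac{1}{46579} = \left(- \frac{468826}{13395}\right) \frac{1}{46579} = - \frac{468826}{623925705}$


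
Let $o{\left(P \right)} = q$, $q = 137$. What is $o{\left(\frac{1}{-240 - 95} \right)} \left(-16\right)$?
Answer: $-2192$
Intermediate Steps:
$o{\left(P \right)} = 137$
$o{\left(\frac{1}{-240 - 95} \right)} \left(-16\right) = 137 \left(-16\right) = -2192$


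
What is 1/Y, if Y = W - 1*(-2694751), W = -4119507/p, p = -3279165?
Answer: 1093055/2945512427474 ≈ 3.7109e-7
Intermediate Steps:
W = 1373169/1093055 (W = -4119507/(-3279165) = -4119507*(-1/3279165) = 1373169/1093055 ≈ 1.2563)
Y = 2945512427474/1093055 (Y = 1373169/1093055 - 1*(-2694751) = 1373169/1093055 + 2694751 = 2945512427474/1093055 ≈ 2.6948e+6)
1/Y = 1/(2945512427474/1093055) = 1093055/2945512427474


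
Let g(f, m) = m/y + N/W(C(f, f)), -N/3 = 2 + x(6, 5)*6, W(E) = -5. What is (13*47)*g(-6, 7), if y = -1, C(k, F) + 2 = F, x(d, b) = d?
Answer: 48269/5 ≈ 9653.8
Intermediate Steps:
C(k, F) = -2 + F
N = -114 (N = -3*(2 + 6*6) = -3*(2 + 36) = -3*38 = -114)
g(f, m) = 114/5 - m (g(f, m) = m/(-1) - 114/(-5) = m*(-1) - 114*(-⅕) = -m + 114/5 = 114/5 - m)
(13*47)*g(-6, 7) = (13*47)*(114/5 - 1*7) = 611*(114/5 - 7) = 611*(79/5) = 48269/5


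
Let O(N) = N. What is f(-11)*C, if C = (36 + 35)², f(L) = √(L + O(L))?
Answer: 5041*I*√22 ≈ 23644.0*I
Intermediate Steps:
f(L) = √2*√L (f(L) = √(L + L) = √(2*L) = √2*√L)
C = 5041 (C = 71² = 5041)
f(-11)*C = (√2*√(-11))*5041 = (√2*(I*√11))*5041 = (I*√22)*5041 = 5041*I*√22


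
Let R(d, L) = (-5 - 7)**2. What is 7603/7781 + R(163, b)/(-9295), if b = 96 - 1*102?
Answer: 69549421/72324395 ≈ 0.96163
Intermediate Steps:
b = -6 (b = 96 - 102 = -6)
R(d, L) = 144 (R(d, L) = (-12)**2 = 144)
7603/7781 + R(163, b)/(-9295) = 7603/7781 + 144/(-9295) = 7603*(1/7781) + 144*(-1/9295) = 7603/7781 - 144/9295 = 69549421/72324395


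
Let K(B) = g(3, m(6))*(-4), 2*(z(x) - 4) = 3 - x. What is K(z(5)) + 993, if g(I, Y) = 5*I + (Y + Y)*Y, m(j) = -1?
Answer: 925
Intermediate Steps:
z(x) = 11/2 - x/2 (z(x) = 4 + (3 - x)/2 = 4 + (3/2 - x/2) = 11/2 - x/2)
g(I, Y) = 2*Y**2 + 5*I (g(I, Y) = 5*I + (2*Y)*Y = 5*I + 2*Y**2 = 2*Y**2 + 5*I)
K(B) = -68 (K(B) = (2*(-1)**2 + 5*3)*(-4) = (2*1 + 15)*(-4) = (2 + 15)*(-4) = 17*(-4) = -68)
K(z(5)) + 993 = -68 + 993 = 925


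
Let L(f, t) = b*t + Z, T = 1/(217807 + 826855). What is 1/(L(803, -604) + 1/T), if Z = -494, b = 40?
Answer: 1/1020008 ≈ 9.8038e-7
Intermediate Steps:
T = 1/1044662 ≈ 9.5725e-7
L(f, t) = -494 + 40*t (L(f, t) = 40*t - 494 = -494 + 40*t)
1/(L(803, -604) + 1/T) = 1/((-494 + 40*(-604)) + 1/(1/1044662)) = 1/((-494 - 24160) + 1044662) = 1/(-24654 + 1044662) = 1/1020008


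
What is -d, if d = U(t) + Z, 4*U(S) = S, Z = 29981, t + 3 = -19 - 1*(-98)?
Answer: -30000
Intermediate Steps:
t = 76 (t = -3 + (-19 - 1*(-98)) = -3 + (-19 + 98) = -3 + 79 = 76)
U(S) = S/4
d = 30000 (d = (¼)*76 + 29981 = 19 + 29981 = 30000)
-d = -1*30000 = -30000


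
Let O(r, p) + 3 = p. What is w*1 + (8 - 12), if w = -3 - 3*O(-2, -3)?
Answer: 11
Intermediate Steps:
O(r, p) = -3 + p
w = 15 (w = -3 - 3*(-3 - 3) = -3 - 3*(-6) = -3 + 18 = 15)
w*1 + (8 - 12) = 15*1 + (8 - 12) = 15 - 4 = 11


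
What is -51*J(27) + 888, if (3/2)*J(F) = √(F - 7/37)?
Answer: 888 - 136*√2294/37 ≈ 711.95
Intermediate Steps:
J(F) = 2*√(-7/37 + F)/3 (J(F) = 2*√(F - 7/37)/3 = 2*√(-7/37 + F)/3)
-51*J(27) + 888 = -34*√(-259 + 1369*27)/37 + 888 = -34*√(-259 + 36963)/37 + 888 = -34*√36704/37 + 888 = -34*4*√2294/37 + 888 = -136*√2294/37 + 888 = 888 - 136*√2294/37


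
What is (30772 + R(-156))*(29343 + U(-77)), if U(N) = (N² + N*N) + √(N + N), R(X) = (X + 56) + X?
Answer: 1257289716 + 30516*I*√154 ≈ 1.2573e+9 + 3.7869e+5*I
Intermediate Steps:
R(X) = 56 + 2*X (R(X) = (56 + X) + X = 56 + 2*X)
U(N) = 2*N² + √2*√N (U(N) = (N² + N²) + √(2*N) = 2*N² + √2*√N)
(30772 + R(-156))*(29343 + U(-77)) = (30772 + (56 + 2*(-156)))*(29343 + (2*(-77)² + √2*√(-77))) = (30772 + (56 - 312))*(29343 + (2*5929 + √2*(I*√77))) = (30772 - 256)*(29343 + (11858 + I*√154)) = 30516*(41201 + I*√154) = 1257289716 + 30516*I*√154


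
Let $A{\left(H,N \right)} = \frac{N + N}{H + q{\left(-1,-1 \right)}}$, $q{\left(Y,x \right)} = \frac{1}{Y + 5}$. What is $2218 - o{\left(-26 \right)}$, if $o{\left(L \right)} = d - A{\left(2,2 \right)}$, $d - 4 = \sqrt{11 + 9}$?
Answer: $\frac{19942}{9} - 2 \sqrt{5} \approx 2211.3$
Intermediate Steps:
$d = 4 + 2 \sqrt{5}$ ($d = 4 + \sqrt{11 + 9} = 4 + \sqrt{20} = 4 + 2 \sqrt{5} \approx 8.4721$)
$q{\left(Y,x \right)} = \frac{1}{5 + Y}$
$A{\left(H,N \right)} = \frac{2 N}{\frac{1}{4} + H}$ ($A{\left(H,N \right)} = \frac{N + N}{H + \frac{1}{5 - 1}} = \frac{2 N}{H + \frac{1}{4}} = \frac{2 N}{\frac{1}{4} + H}$)
$o{\left(L \right)} = \frac{20}{9} + 2 \sqrt{5}$ ($o{\left(L \right)} = \left(4 + 2 \sqrt{5}\right) - 8 \cdot 2 \frac{1}{1 + 4 \cdot 2} = \left(4 + 2 \sqrt{5}\right) - 8 \cdot 2 \frac{1}{1 + 8} = \left(4 + 2 \sqrt{5}\right) - 8 \cdot 2 \cdot \frac{1}{9} = \left(4 + 2 \sqrt{5}\right) - \frac{16}{9} = \frac{20}{9} + 2 \sqrt{5}$)
$2218 - o{\left(-26 \right)} = 2218 - \left(\frac{20}{9} + 2 \sqrt{5}\right) = \frac{19942}{9} - 2 \sqrt{5}$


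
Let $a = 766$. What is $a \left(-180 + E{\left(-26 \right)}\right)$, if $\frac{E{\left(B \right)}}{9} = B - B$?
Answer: $-137880$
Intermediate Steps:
$E{\left(B \right)} = 0$ ($E{\left(B \right)} = 9 \left(B - B\right) = 9 \cdot 0 = 0$)
$a \left(-180 + E{\left(-26 \right)}\right) = 766 \left(-180 + 0\right) = 766 \left(-180\right) = -137880$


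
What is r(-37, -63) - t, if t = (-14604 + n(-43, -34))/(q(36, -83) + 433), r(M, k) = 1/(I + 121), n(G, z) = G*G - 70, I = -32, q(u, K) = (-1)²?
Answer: 1141859/38626 ≈ 29.562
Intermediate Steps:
q(u, K) = 1
n(G, z) = -70 + G² (n(G, z) = G² - 70 = -70 + G²)
r(M, k) = 1/89 (r(M, k) = 1/(-32 + 121) = 1/89)
t = -12825/434 (t = (-14604 + (-70 + (-43)²))/(1 + 433) = (-14604 + (-70 + 1849))/434 = (-14604 + 1779)*(1/434) = -12825*1/434 = -12825/434 ≈ -29.551)
r(-37, -63) - t = 1/89 - 1*(-12825/434) = 1/89 + 12825/434 = 1141859/38626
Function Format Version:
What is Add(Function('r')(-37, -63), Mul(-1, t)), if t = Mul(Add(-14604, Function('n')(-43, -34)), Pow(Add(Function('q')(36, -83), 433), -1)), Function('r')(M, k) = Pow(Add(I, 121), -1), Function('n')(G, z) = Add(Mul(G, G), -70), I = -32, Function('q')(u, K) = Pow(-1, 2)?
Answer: Rational(1141859, 38626) ≈ 29.562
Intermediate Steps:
Function('q')(u, K) = 1
Function('n')(G, z) = Add(-70, Pow(G, 2)) (Function('n')(G, z) = Add(Pow(G, 2), -70) = Add(-70, Pow(G, 2)))
Function('r')(M, k) = Rational(1, 89) (Function('r')(M, k) = Pow(Add(-32, 121), -1) = Pow(89, -1) = Rational(1, 89))
t = Rational(-12825, 434) (t = Mul(Add(-14604, Add(-70, Pow(-43, 2))), Pow(Add(1, 433), -1)) = Mul(Add(-14604, Add(-70, 1849)), Pow(434, -1)) = Mul(Add(-14604, 1779), Rational(1, 434)) = Mul(-12825, Rational(1, 434)) = Rational(-12825, 434) ≈ -29.551)
Add(Function('r')(-37, -63), Mul(-1, t)) = Add(Rational(1, 89), Mul(-1, Rational(-12825, 434))) = Add(Rational(1, 89), Rational(12825, 434)) = Rational(1141859, 38626)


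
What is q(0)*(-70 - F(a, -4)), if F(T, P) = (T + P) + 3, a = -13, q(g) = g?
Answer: 0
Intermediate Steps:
F(T, P) = 3 + P + T (F(T, P) = (P + T) + 3 = 3 + P + T)
q(0)*(-70 - F(a, -4)) = 0*(-70 - (3 - 4 - 13)) = 0*(-70 - 1*(-14)) = 0*(-70 + 14) = 0*(-56) = 0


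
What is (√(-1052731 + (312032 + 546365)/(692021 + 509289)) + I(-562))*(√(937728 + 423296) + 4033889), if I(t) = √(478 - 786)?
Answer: I*(4033889 + 56*√434)*(√1519243201654769030 + 2402620*√77)/1201310 ≈ 4.2109e+9*I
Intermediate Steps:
I(t) = 2*I*√77 (I(t) = √(-308) = 2*I*√77)
(√(-1052731 + (312032 + 546365)/(692021 + 509289)) + I(-562))*(√(937728 + 423296) + 4033889) = (√(-1052731 + (312032 + 546365)/(692021 + 509289)) + 2*I*√77)*(√(937728 + 423296) + 4033889) = (√(-1052731 + 858397/1201310) + 2*I*√77)*(√1361024 + 4033889) = (√(-1052731 + 858397*(1/1201310)) + 2*I*√77)*(56*√434 + 4033889) = (√(-1052731 + 858397/1201310) + 2*I*√77)*(4033889 + 56*√434) = (√(-1264655419213/1201310) + 2*I*√77)*(4033889 + 56*√434) = (I*√1519243201654769030/1201310 + 2*I*√77)*(4033889 + 56*√434) = (2*I*√77 + I*√1519243201654769030/1201310)*(4033889 + 56*√434) = (4033889 + 56*√434)*(2*I*√77 + I*√1519243201654769030/1201310)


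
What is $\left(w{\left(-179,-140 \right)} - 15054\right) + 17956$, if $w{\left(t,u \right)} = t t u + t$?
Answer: $-4483017$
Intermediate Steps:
$w{\left(t,u \right)} = t + u t^{2}$ ($w{\left(t,u \right)} = t^{2} u + t = u t^{2} + t = t + u t^{2}$)
$\left(w{\left(-179,-140 \right)} - 15054\right) + 17956 = \left(- 179 \left(1 - -25060\right) - 15054\right) + 17956 = \left(- 179 \left(1 + 25060\right) - 15054\right) + 17956 = \left(\left(-179\right) 25061 - 15054\right) + 17956 = \left(-4485919 - 15054\right) + 17956 = -4500973 + 17956 = -4483017$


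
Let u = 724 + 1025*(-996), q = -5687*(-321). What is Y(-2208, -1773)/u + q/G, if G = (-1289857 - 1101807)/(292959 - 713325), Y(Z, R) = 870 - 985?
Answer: 41571385586431/129562352 ≈ 3.2086e+5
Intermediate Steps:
Y(Z, R) = -115
q = 1825527
G = 1195832/210183 (G = -2391664/(-420366) = -2391664*(-1/420366) = 1195832/210183 ≈ 5.6895)
u = -1020176 (u = 724 - 1020900 = -1020176)
Y(-2208, -1773)/u + q/G = -115/(-1020176) + 1825527/(1195832/210183) = -115*(-1/1020176) + 1825527*(210183/1195832) = 115/1020176 + 325993833/1016 = 41571385586431/129562352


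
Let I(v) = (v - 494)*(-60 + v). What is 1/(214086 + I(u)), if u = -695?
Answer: 1/1111781 ≈ 8.9946e-7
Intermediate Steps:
I(v) = (-494 + v)*(-60 + v)
1/(214086 + I(u)) = 1/(214086 + (29640 + (-695)² - 554*(-695))) = 1/(214086 + (29640 + 483025 + 385030)) = 1/(214086 + 897695) = 1/1111781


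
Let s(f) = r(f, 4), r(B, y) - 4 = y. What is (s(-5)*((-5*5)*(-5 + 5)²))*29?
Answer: 0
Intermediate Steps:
r(B, y) = 4 + y
s(f) = 8 (s(f) = 4 + 4 = 8)
(s(-5)*((-5*5)*(-5 + 5)²))*29 = (8*((-5*5)*(-5 + 5)²))*29 = (8*(-25*0²))*29 = (8*(-25*0))*29 = (8*0)*29 = 0*29 = 0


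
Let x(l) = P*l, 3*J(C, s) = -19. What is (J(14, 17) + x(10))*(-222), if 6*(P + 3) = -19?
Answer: 15096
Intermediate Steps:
J(C, s) = -19/3 (J(C, s) = (1/3)*(-19) = -19/3)
P = -37/6 (P = -3 + (1/6)*(-19) = -3 - 19/6 = -37/6 ≈ -6.1667)
x(l) = -37*l/6
(J(14, 17) + x(10))*(-222) = (-19/3 - 37/6*10)*(-222) = (-19/3 - 185/3)*(-222) = -68*(-222) = 15096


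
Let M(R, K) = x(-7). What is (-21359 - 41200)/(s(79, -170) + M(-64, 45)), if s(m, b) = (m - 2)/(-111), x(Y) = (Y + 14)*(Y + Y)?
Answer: 992007/1565 ≈ 633.87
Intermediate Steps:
x(Y) = 2*Y*(14 + Y) (x(Y) = (14 + Y)*(2*Y) = 2*Y*(14 + Y))
M(R, K) = -98 (M(R, K) = 2*(-7)*(14 - 7) = 2*(-7)*7 = -98)
s(m, b) = 2/111 - m/111 (s(m, b) = (-2 + m)*(-1/111) = 2/111 - m/111)
(-21359 - 41200)/(s(79, -170) + M(-64, 45)) = (-21359 - 41200)/((2/111 - 1/111*79) - 98) = -62559/((2/111 - 79/111) - 98) = -62559/(-77/111 - 98) = -62559/(-10955/111) = -62559*(-111/10955) = 992007/1565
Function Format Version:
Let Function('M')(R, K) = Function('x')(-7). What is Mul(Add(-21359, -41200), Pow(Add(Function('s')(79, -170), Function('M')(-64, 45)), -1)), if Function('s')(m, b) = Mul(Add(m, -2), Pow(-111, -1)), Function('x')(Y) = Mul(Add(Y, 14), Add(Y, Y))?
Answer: Rational(992007, 1565) ≈ 633.87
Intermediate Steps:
Function('x')(Y) = Mul(2, Y, Add(14, Y)) (Function('x')(Y) = Mul(Add(14, Y), Mul(2, Y)) = Mul(2, Y, Add(14, Y)))
Function('M')(R, K) = -98 (Function('M')(R, K) = Mul(2, -7, Add(14, -7)) = Mul(2, -7, 7) = -98)
Function('s')(m, b) = Add(Rational(2, 111), Mul(Rational(-1, 111), m)) (Function('s')(m, b) = Mul(Add(-2, m), Rational(-1, 111)) = Add(Rational(2, 111), Mul(Rational(-1, 111), m)))
Mul(Add(-21359, -41200), Pow(Add(Function('s')(79, -170), Function('M')(-64, 45)), -1)) = Mul(Add(-21359, -41200), Pow(Add(Add(Rational(2, 111), Mul(Rational(-1, 111), 79)), -98), -1)) = Mul(-62559, Pow(Add(Add(Rational(2, 111), Rational(-79, 111)), -98), -1)) = Mul(-62559, Pow(Add(Rational(-77, 111), -98), -1)) = Mul(-62559, Pow(Rational(-10955, 111), -1)) = Mul(-62559, Rational(-111, 10955)) = Rational(992007, 1565)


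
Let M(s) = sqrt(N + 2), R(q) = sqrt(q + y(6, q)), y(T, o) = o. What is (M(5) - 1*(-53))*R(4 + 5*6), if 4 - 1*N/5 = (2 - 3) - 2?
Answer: 2*sqrt(17)*(53 + sqrt(37)) ≈ 487.21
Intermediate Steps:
N = 35 (N = 20 - 5*((2 - 3) - 2) = 20 - 5*(-1 - 2) = 20 - 5*(-3) = 20 + 15 = 35)
R(q) = sqrt(2)*sqrt(q) (R(q) = sqrt(q + q) = sqrt(2*q) = sqrt(2)*sqrt(q))
M(s) = sqrt(37) (M(s) = sqrt(35 + 2) = sqrt(37))
(M(5) - 1*(-53))*R(4 + 5*6) = (sqrt(37) - 1*(-53))*(sqrt(2)*sqrt(4 + 5*6)) = (sqrt(37) + 53)*(sqrt(2)*sqrt(4 + 30)) = (53 + sqrt(37))*(sqrt(2)*sqrt(34)) = (53 + sqrt(37))*(2*sqrt(17)) = 2*sqrt(17)*(53 + sqrt(37))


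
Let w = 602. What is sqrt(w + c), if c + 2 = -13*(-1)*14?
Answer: sqrt(782) ≈ 27.964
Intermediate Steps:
c = 180 (c = -2 - 13*(-1)*14 = -2 + 13*14 = -2 + 182 = 180)
sqrt(w + c) = sqrt(602 + 180) = sqrt(782)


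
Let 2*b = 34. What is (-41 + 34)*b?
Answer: -119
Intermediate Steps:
b = 17 (b = (½)*34 = 17)
(-41 + 34)*b = (-41 + 34)*17 = -7*17 = -119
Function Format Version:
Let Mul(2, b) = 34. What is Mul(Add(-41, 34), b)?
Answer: -119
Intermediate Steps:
b = 17 (b = Mul(Rational(1, 2), 34) = 17)
Mul(Add(-41, 34), b) = Mul(Add(-41, 34), 17) = Mul(-7, 17) = -119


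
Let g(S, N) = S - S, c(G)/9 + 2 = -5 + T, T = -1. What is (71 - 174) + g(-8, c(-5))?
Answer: -103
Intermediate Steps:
c(G) = -72 (c(G) = -18 + 9*(-5 - 1) = -18 + 9*(-6) = -18 - 54 = -72)
g(S, N) = 0
(71 - 174) + g(-8, c(-5)) = (71 - 174) + 0 = -103 + 0 = -103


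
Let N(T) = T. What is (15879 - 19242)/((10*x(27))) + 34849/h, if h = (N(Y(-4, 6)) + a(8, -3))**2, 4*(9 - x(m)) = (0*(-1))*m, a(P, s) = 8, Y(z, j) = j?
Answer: 412877/2940 ≈ 140.43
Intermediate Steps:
x(m) = 9 (x(m) = 9 - 0*(-1)*m/4 = 9 - 0*m = 9 - 1/4*0 = 9 + 0 = 9)
h = 196 (h = (6 + 8)**2 = 14**2 = 196)
(15879 - 19242)/((10*x(27))) + 34849/h = (15879 - 19242)/((10*9)) + 34849/196 = -3363/90 + 34849*(1/196) = -3363*1/90 + 34849/196 = -1121/30 + 34849/196 = 412877/2940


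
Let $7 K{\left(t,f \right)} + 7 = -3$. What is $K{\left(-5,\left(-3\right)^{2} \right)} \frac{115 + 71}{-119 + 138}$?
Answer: $- \frac{1860}{133} \approx -13.985$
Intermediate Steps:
$K{\left(t,f \right)} = - \frac{10}{7}$ ($K{\left(t,f \right)} = -1 + \frac{1}{7} \left(-3\right) = -1 - \frac{3}{7} = - \frac{10}{7}$)
$K{\left(-5,\left(-3\right)^{2} \right)} \frac{115 + 71}{-119 + 138} = - \frac{10 \frac{115 + 71}{-119 + 138}}{7} = - \frac{10 \cdot \frac{186}{19}}{7} = - \frac{10 \cdot 186 \cdot \frac{1}{19}}{7} = \left(- \frac{10}{7}\right) \frac{186}{19} = - \frac{1860}{133}$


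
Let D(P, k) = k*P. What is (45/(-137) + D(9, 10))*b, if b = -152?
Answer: -1867320/137 ≈ -13630.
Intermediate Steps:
D(P, k) = P*k
(45/(-137) + D(9, 10))*b = (45/(-137) + 9*10)*(-152) = (45*(-1/137) + 90)*(-152) = (-45/137 + 90)*(-152) = (12285/137)*(-152) = -1867320/137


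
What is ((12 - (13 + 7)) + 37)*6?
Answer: 174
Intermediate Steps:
((12 - (13 + 7)) + 37)*6 = ((12 - 1*20) + 37)*6 = ((12 - 20) + 37)*6 = (-8 + 37)*6 = 29*6 = 174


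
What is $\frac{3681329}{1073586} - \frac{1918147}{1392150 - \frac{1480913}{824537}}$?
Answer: $\frac{361107132364200617}{176049347476690326} \approx 2.0512$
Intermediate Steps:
$\frac{3681329}{1073586} - \frac{1918147}{1392150 - \frac{1480913}{824537}} = 3681329 \cdot \frac{1}{1073586} - \frac{1918147}{1392150 - \frac{211559}{117791}} = \frac{3681329}{1073586} - \frac{1918147}{1392150 - \frac{211559}{117791}} = \frac{3681329}{1073586} - \frac{1918147}{\frac{163982529091}{117791}} = \frac{3681329}{1073586} - \frac{225940453277}{163982529091} = \frac{361107132364200617}{176049347476690326}$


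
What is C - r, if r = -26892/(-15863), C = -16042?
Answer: -254501138/15863 ≈ -16044.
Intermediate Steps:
r = 26892/15863 (r = -26892*(-1/15863) = 26892/15863 ≈ 1.6953)
C - r = -16042 - 1*26892/15863 = -16042 - 26892/15863 = -254501138/15863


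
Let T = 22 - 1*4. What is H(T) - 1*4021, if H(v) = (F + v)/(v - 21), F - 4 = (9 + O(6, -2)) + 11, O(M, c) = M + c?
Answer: -12109/3 ≈ -4036.3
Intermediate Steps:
F = 28 (F = 4 + ((9 + (6 - 2)) + 11) = 4 + ((9 + 4) + 11) = 4 + (13 + 11) = 4 + 24 = 28)
T = 18 (T = 22 - 4 = 18)
H(v) = (28 + v)/(-21 + v) (H(v) = (28 + v)/(v - 21) = (28 + v)/(-21 + v))
H(T) - 1*4021 = (28 + 18)/(-21 + 18) - 1*4021 = 46/(-3) - 4021 = -1/3*46 - 4021 = -46/3 - 4021 = -12109/3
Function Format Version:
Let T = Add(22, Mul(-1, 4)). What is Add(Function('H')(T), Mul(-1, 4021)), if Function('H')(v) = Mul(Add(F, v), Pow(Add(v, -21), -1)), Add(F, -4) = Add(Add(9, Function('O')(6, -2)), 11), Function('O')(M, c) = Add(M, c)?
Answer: Rational(-12109, 3) ≈ -4036.3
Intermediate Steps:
F = 28 (F = Add(4, Add(Add(9, Add(6, -2)), 11)) = Add(4, Add(Add(9, 4), 11)) = Add(4, Add(13, 11)) = Add(4, 24) = 28)
T = 18 (T = Add(22, -4) = 18)
Function('H')(v) = Mul(Pow(Add(-21, v), -1), Add(28, v)) (Function('H')(v) = Mul(Add(28, v), Pow(Add(v, -21), -1)) = Mul(Add(28, v), Pow(Add(-21, v), -1)) = Mul(Pow(Add(-21, v), -1), Add(28, v)))
Add(Function('H')(T), Mul(-1, 4021)) = Add(Mul(Pow(Add(-21, 18), -1), Add(28, 18)), Mul(-1, 4021)) = Add(Mul(Pow(-3, -1), 46), -4021) = Add(Mul(Rational(-1, 3), 46), -4021) = Add(Rational(-46, 3), -4021) = Rational(-12109, 3)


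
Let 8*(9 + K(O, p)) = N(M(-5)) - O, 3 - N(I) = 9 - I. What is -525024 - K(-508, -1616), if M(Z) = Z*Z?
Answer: -4200647/8 ≈ -5.2508e+5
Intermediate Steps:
M(Z) = Z²
N(I) = -6 + I (N(I) = 3 - (9 - I) = 3 + (-9 + I) = -6 + I)
K(O, p) = -53/8 - O/8 (K(O, p) = -9 + ((-6 + (-5)²) - O)/8 = -9 + ((-6 + 25) - O)/8 = -9 + (19 - O)/8 = -9 + (19/8 - O/8) = -53/8 - O/8)
-525024 - K(-508, -1616) = -525024 - (-53/8 - ⅛*(-508)) = -525024 - (-53/8 + 127/2) = -525024 - 1*455/8 = -525024 - 455/8 = -4200647/8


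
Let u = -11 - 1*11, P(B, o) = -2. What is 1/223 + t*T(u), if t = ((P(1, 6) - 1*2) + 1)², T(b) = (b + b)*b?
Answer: 1942777/223 ≈ 8712.0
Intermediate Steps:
u = -22 (u = -11 - 11 = -22)
T(b) = 2*b² (T(b) = (2*b)*b = 2*b²)
t = 9 (t = ((-2 - 1*2) + 1)² = ((-2 - 2) + 1)² = (-4 + 1)² = (-3)² = 9)
1/223 + t*T(u) = 1/223 + 9*(2*(-22)²) = 1/223 + 9*(2*484) = 1/223 + 9*968 = 1/223 + 8712 = 1942777/223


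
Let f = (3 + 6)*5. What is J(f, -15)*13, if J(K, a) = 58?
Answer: 754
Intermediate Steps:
f = 45 (f = 9*5 = 45)
J(f, -15)*13 = 58*13 = 754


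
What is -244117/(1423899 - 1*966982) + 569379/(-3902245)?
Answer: -1212763287208/1783002078665 ≈ -0.68018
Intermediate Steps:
-244117/(1423899 - 1*966982) + 569379/(-3902245) = -244117/(1423899 - 966982) + 569379*(-1/3902245) = -244117/456917 - 569379/3902245 = -1212763287208/1783002078665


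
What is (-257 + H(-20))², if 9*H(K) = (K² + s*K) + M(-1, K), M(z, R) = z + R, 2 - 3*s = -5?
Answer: 35307364/729 ≈ 48433.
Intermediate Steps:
s = 7/3 (s = ⅔ - ⅓*(-5) = ⅔ + 5/3 = 7/3 ≈ 2.3333)
M(z, R) = R + z
H(K) = -⅑ + K²/9 + 10*K/27 (H(K) = ((K² + 7*K/3) + (K - 1))/9 = ((K² + 7*K/3) + (-1 + K))/9 = (-1 + K² + 10*K/3)/9 = -⅑ + K²/9 + 10*K/27)
(-257 + H(-20))² = (-257 + (-⅑ + (⅑)*(-20)² + (10/27)*(-20)))² = (-257 + (-⅑ + (⅑)*400 - 200/27))² = (-257 + (-⅑ + 400/9 - 200/27))² = (-257 + 997/27)² = (-5942/27)² = 35307364/729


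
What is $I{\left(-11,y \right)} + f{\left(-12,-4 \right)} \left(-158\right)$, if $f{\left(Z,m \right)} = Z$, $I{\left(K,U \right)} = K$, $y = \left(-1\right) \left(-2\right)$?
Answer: $1885$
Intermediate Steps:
$y = 2$
$I{\left(-11,y \right)} + f{\left(-12,-4 \right)} \left(-158\right) = -11 - -1896 = -11 + 1896 = 1885$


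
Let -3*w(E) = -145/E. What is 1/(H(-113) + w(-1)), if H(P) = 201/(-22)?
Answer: -66/3793 ≈ -0.017400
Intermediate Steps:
w(E) = 145/(3*E) (w(E) = -(-145)/(3*E) = 145/(3*E))
H(P) = -201/22 (H(P) = 201*(-1/22) = -201/22)
1/(H(-113) + w(-1)) = 1/(-201/22 + (145/3)/(-1)) = 1/(-201/22 + (145/3)*(-1)) = 1/(-201/22 - 145/3) = 1/(-3793/66) = -66/3793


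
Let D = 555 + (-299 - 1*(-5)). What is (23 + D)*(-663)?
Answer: -188292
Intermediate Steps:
D = 261 (D = 555 + (-299 + 5) = 555 - 294 = 261)
(23 + D)*(-663) = (23 + 261)*(-663) = 284*(-663) = -188292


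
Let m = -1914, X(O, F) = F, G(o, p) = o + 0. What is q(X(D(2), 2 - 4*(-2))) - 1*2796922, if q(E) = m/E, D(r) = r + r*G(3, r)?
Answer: -13985567/5 ≈ -2.7971e+6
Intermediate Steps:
G(o, p) = o
D(r) = 4*r (D(r) = r + r*3 = r + 3*r = 4*r)
q(E) = -1914/E
q(X(D(2), 2 - 4*(-2))) - 1*2796922 = -1914/(2 - 4*(-2)) - 1*2796922 = -1914/(2 + 8) - 2796922 = -1914/10 - 2796922 = -1914*1/10 - 2796922 = -957/5 - 2796922 = -13985567/5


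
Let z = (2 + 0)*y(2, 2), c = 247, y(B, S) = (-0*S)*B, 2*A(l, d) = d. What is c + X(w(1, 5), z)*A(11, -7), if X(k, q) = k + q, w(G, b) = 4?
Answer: 233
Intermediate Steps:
A(l, d) = d/2
y(B, S) = 0 (y(B, S) = (-4*0)*B = 0*B = 0)
z = 0 (z = (2 + 0)*0 = 2*0 = 0)
c + X(w(1, 5), z)*A(11, -7) = 247 + (4 + 0)*((½)*(-7)) = 247 + 4*(-7/2) = 247 - 14 = 233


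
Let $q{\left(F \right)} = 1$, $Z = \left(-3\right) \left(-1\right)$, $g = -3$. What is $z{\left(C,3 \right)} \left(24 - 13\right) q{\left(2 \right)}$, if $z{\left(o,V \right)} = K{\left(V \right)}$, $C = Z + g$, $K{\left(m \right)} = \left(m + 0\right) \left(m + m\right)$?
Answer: $198$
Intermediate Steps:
$K{\left(m \right)} = 2 m^{2}$ ($K{\left(m \right)} = m 2 m = 2 m^{2}$)
$Z = 3$
$C = 0$ ($C = 3 - 3 = 0$)
$z{\left(o,V \right)} = 2 V^{2}$
$z{\left(C,3 \right)} \left(24 - 13\right) q{\left(2 \right)} = 2 \cdot 3^{2} \left(24 - 13\right) 1 = 2 \cdot 9 \cdot 11 \cdot 1 = 18 \cdot 11 \cdot 1 = 198 \cdot 1 = 198$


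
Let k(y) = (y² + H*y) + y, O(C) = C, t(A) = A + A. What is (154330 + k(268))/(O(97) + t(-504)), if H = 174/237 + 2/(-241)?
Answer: -4314552218/17344529 ≈ -248.76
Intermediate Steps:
t(A) = 2*A
H = 13820/19039 (H = 174*(1/237) + 2*(-1/241) = 58/79 - 2/241 = 13820/19039 ≈ 0.72588)
k(y) = y² + 32859*y/19039 (k(y) = (y² + 13820*y/19039) + y = y² + 32859*y/19039)
(154330 + k(268))/(O(97) + t(-504)) = (154330 + (1/19039)*268*(32859 + 19039*268))/(97 + 2*(-504)) = (154330 + (1/19039)*268*(32859 + 5102452))/(97 - 1008) = (154330 + (1/19039)*268*5135311)/(-911) = (154330 + 1376263348/19039)*(-1/911) = (4314552218/19039)*(-1/911) = -4314552218/17344529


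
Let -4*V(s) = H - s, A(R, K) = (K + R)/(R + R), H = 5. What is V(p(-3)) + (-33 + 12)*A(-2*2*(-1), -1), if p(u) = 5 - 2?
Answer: -67/8 ≈ -8.3750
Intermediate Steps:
A(R, K) = (K + R)/(2*R) (A(R, K) = (K + R)/((2*R)) = (K + R)*(1/(2*R)) = (K + R)/(2*R))
p(u) = 3
V(s) = -5/4 + s/4 (V(s) = -(5 - s)/4 = -5/4 + s/4)
V(p(-3)) + (-33 + 12)*A(-2*2*(-1), -1) = (-5/4 + (1/4)*3) + (-33 + 12)*((-1 - 2*2*(-1))/(2*((-2*2*(-1))))) = (-5/4 + 3/4) - 21*(-1 - 4*(-1))/(2*((-4*(-1)))) = -1/2 - 21*(-1 + 4)/(2*4) = -1/2 - 21*3/(2*4) = -1/2 - 21*3/8 = -1/2 - 63/8 = -67/8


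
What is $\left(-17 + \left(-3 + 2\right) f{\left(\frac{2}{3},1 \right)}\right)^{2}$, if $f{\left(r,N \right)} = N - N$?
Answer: $289$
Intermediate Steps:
$f{\left(r,N \right)} = 0$
$\left(-17 + \left(-3 + 2\right) f{\left(\frac{2}{3},1 \right)}\right)^{2} = \left(-17 + \left(-3 + 2\right) 0\right)^{2} = \left(-17 - 0\right)^{2} = \left(-17 + 0\right)^{2} = \left(-17\right)^{2} = 289$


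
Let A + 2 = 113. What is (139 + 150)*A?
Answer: 32079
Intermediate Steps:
A = 111 (A = -2 + 113 = 111)
(139 + 150)*A = (139 + 150)*111 = 289*111 = 32079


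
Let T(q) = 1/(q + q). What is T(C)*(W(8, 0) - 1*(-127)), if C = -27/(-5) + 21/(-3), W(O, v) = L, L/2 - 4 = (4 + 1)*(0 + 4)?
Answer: -875/16 ≈ -54.688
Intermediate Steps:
L = 48 (L = 8 + 2*((4 + 1)*(0 + 4)) = 8 + 2*(5*4) = 8 + 2*20 = 8 + 40 = 48)
W(O, v) = 48
C = -8/5 (C = -27*(-⅕) + 21*(-⅓) = 27/5 - 7 = -8/5 ≈ -1.6000)
T(q) = 1/(2*q)
T(C)*(W(8, 0) - 1*(-127)) = (1/(2*(-8/5)))*(48 - 1*(-127)) = ((½)*(-5/8))*(48 + 127) = -5/16*175 = -875/16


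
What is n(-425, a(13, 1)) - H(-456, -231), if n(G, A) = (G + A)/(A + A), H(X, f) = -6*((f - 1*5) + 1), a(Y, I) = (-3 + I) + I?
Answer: -1197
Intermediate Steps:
a(Y, I) = -3 + 2*I
H(X, f) = 24 - 6*f (H(X, f) = -6*((f - 5) + 1) = -6*((-5 + f) + 1) = -6*(-4 + f) = 24 - 6*f)
n(G, A) = (A + G)/(2*A) (n(G, A) = (A + G)/((2*A)) = (A + G)*(1/(2*A)) = (A + G)/(2*A))
n(-425, a(13, 1)) - H(-456, -231) = ((-3 + 2*1) - 425)/(2*(-3 + 2*1)) - (24 - 6*(-231)) = ((-3 + 2) - 425)/(2*(-3 + 2)) - (24 + 1386) = (½)*(-1 - 425)/(-1) - 1*1410 = (½)*(-1)*(-426) - 1410 = 213 - 1410 = -1197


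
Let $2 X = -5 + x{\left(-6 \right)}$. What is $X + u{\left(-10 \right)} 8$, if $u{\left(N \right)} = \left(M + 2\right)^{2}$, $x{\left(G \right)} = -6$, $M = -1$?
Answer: $\frac{5}{2} \approx 2.5$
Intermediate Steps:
$u{\left(N \right)} = 1$ ($u{\left(N \right)} = \left(-1 + 2\right)^{2} = 1^{2} = 1$)
$X = - \frac{11}{2}$ ($X = \frac{-5 - 6}{2} = \frac{1}{2} \left(-11\right) = - \frac{11}{2} \approx -5.5$)
$X + u{\left(-10 \right)} 8 = - \frac{11}{2} + 1 \cdot 8 = - \frac{11}{2} + 8 = \frac{5}{2}$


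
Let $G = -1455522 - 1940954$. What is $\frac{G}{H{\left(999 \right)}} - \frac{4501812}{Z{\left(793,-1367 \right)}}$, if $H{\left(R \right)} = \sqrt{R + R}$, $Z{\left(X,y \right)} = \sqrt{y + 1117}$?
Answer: $- \frac{1698238 \sqrt{222}}{333} + \frac{2250906 i \sqrt{10}}{25} \approx -75986.0 + 2.8472 \cdot 10^{5} i$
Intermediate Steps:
$Z{\left(X,y \right)} = \sqrt{1117 + y}$
$G = -3396476$ ($G = -1455522 - 1940954 = -3396476$)
$H{\left(R \right)} = \sqrt{2} \sqrt{R}$ ($H{\left(R \right)} = \sqrt{2 R} = \sqrt{2} \sqrt{R}$)
$\frac{G}{H{\left(999 \right)}} - \frac{4501812}{Z{\left(793,-1367 \right)}} = - \frac{3396476}{\sqrt{2} \sqrt{999}} - \frac{4501812}{\sqrt{1117 - 1367}} = - \frac{3396476}{\sqrt{2} \cdot 3 \sqrt{111}} - \frac{4501812}{\sqrt{-250}} = - \frac{3396476}{3 \sqrt{222}} - \frac{4501812}{5 i \sqrt{10}} = - 3396476 \frac{\sqrt{222}}{666} - 4501812 \left(- \frac{i \sqrt{10}}{50}\right) = - \frac{1698238 \sqrt{222}}{333} + \frac{2250906 i \sqrt{10}}{25}$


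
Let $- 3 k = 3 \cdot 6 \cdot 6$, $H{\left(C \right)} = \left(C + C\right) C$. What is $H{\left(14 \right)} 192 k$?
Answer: $-2709504$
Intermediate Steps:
$H{\left(C \right)} = 2 C^{2}$ ($H{\left(C \right)} = 2 C C = 2 C^{2}$)
$k = -36$ ($k = - \frac{3 \cdot 6 \cdot 6}{3} = - \frac{18 \cdot 6}{3} = \left(- \frac{1}{3}\right) 108 = -36$)
$H{\left(14 \right)} 192 k = 2 \cdot 14^{2} \cdot 192 \left(-36\right) = 2 \cdot 196 \cdot 192 \left(-36\right) = 392 \cdot 192 \left(-36\right) = 75264 \left(-36\right) = -2709504$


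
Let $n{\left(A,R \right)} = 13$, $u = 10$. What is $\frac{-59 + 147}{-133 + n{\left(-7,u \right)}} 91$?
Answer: $- \frac{1001}{15} \approx -66.733$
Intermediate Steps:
$\frac{-59 + 147}{-133 + n{\left(-7,u \right)}} 91 = \frac{-59 + 147}{-133 + 13} \cdot 91 = \frac{88}{-120} \cdot 91 = 88 \left(- \frac{1}{120}\right) 91 = \left(- \frac{11}{15}\right) 91 = - \frac{1001}{15}$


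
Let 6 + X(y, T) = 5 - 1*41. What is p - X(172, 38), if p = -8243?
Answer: -8201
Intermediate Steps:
X(y, T) = -42 (X(y, T) = -6 + (5 - 1*41) = -6 + (5 - 41) = -6 - 36 = -42)
p - X(172, 38) = -8243 - 1*(-42) = -8243 + 42 = -8201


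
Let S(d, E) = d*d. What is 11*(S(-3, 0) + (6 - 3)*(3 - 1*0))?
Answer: 198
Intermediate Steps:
S(d, E) = d²
11*(S(-3, 0) + (6 - 3)*(3 - 1*0)) = 11*((-3)² + (6 - 3)*(3 - 1*0)) = 11*(9 + 3*(3 + 0)) = 11*(9 + 3*3) = 11*(9 + 9) = 11*18 = 198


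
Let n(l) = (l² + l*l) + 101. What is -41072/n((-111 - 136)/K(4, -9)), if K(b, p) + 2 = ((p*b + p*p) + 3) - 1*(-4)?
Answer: -51340000/187259 ≈ -274.17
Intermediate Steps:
K(b, p) = 5 + p² + b*p (K(b, p) = -2 + (((p*b + p*p) + 3) - 1*(-4)) = -2 + (((b*p + p²) + 3) + 4) = -2 + (((p² + b*p) + 3) + 4) = -2 + ((3 + p² + b*p) + 4) = -2 + (7 + p² + b*p) = 5 + p² + b*p)
n(l) = 101 + 2*l² (n(l) = (l² + l²) + 101 = 2*l² + 101 = 101 + 2*l²)
-41072/n((-111 - 136)/K(4, -9)) = -41072/(101 + 2*((-111 - 136)/(5 + (-9)² + 4*(-9)))²) = -41072/(101 + 2*(-247/(5 + 81 - 36))²) = -41072/(101 + 2*(-247/50)²) = -41072/(101 + 2*(61009/2500)) = -41072/(101 + 61009/1250) = -41072/187259/1250 = -41072*1250/187259 = -51340000/187259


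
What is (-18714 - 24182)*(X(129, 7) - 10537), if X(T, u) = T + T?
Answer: 440927984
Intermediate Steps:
X(T, u) = 2*T
(-18714 - 24182)*(X(129, 7) - 10537) = (-18714 - 24182)*(2*129 - 10537) = -42896*(258 - 10537) = -42896*(-10279) = 440927984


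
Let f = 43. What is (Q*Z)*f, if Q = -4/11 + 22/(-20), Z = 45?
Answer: -62307/22 ≈ -2832.1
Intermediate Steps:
Q = -161/110 (Q = -4*1/11 + 22*(-1/20) = -4/11 - 11/10 = -161/110 ≈ -1.4636)
(Q*Z)*f = -161/110*45*43 = -1449/22*43 = -62307/22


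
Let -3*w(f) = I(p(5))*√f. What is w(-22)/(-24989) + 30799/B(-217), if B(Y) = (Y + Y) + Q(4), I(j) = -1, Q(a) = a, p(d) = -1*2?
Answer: -30799/430 - I*√22/74967 ≈ -71.626 - 6.2566e-5*I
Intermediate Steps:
p(d) = -2
w(f) = √f/3 (w(f) = -(-1)*√f/3 = √f/3)
B(Y) = 4 + 2*Y (B(Y) = (Y + Y) + 4 = 2*Y + 4 = 4 + 2*Y)
w(-22)/(-24989) + 30799/B(-217) = (√(-22)/3)/(-24989) + 30799/(4 + 2*(-217)) = ((I*√22)/3)*(-1/24989) + 30799/(4 - 434) = (I*√22/3)*(-1/24989) + 30799/(-430) = -I*√22/74967 + 30799*(-1/430) = -I*√22/74967 - 30799/430 = -30799/430 - I*√22/74967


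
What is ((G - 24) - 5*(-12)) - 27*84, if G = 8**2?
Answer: -2168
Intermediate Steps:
G = 64
((G - 24) - 5*(-12)) - 27*84 = ((64 - 24) - 5*(-12)) - 27*84 = (40 + 60) - 2268 = 100 - 2268 = -2168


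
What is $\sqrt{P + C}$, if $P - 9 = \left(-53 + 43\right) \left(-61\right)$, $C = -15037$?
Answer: $9 i \sqrt{178} \approx 120.07 i$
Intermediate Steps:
$P = 619$ ($P = 9 + \left(-53 + 43\right) \left(-61\right) = 9 - -610 = 9 + 610 = 619$)
$\sqrt{P + C} = \sqrt{619 - 15037} = \sqrt{-14418} = 9 i \sqrt{178}$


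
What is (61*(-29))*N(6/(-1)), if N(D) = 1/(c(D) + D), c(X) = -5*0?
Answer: 1769/6 ≈ 294.83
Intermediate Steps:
c(X) = 0
N(D) = 1/D (N(D) = 1/(0 + D) = 1/D)
(61*(-29))*N(6/(-1)) = (61*(-29))/((6/(-1))) = -1769/(6*(-1)) = -1769/(-6) = -1769*(-⅙) = 1769/6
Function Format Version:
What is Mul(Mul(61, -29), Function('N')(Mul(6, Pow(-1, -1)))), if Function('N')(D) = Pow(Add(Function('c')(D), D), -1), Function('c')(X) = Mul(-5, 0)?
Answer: Rational(1769, 6) ≈ 294.83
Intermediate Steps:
Function('c')(X) = 0
Function('N')(D) = Pow(D, -1) (Function('N')(D) = Pow(Add(0, D), -1) = Pow(D, -1))
Mul(Mul(61, -29), Function('N')(Mul(6, Pow(-1, -1)))) = Mul(Mul(61, -29), Pow(Mul(6, Pow(-1, -1)), -1)) = Mul(-1769, Pow(Mul(6, -1), -1)) = Mul(-1769, Pow(-6, -1)) = Mul(-1769, Rational(-1, 6)) = Rational(1769, 6)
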